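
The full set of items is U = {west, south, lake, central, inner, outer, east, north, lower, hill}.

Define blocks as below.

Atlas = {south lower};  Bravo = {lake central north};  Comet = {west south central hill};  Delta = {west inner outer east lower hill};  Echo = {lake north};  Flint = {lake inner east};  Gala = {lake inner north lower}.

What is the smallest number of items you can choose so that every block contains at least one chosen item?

3

H = {west, south, lake} meets every block (each contains at least one member of H), and |H| = 3.
No choice of 2 items meets every block, so 3 is the minimum.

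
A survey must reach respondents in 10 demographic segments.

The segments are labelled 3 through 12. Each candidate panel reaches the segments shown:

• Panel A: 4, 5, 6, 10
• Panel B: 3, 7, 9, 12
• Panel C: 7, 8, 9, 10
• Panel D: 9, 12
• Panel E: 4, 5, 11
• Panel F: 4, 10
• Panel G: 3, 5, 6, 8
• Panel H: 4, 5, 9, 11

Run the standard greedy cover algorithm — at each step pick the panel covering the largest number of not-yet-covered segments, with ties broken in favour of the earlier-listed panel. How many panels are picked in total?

Greedy: pick A (covers 4 new) → pick B (covers 4 new) → pick C (covers 1 new) → pick E (covers 1 new). Total picks: 4.

4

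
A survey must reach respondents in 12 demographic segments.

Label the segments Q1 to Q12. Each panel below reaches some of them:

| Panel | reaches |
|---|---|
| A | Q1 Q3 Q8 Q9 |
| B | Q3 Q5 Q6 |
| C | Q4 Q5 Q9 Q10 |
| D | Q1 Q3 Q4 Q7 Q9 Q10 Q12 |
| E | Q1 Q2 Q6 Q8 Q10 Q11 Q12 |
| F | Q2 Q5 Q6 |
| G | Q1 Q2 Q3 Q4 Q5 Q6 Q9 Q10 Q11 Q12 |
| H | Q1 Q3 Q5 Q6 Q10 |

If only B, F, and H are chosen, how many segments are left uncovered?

Union of B, F, H = {Q1, Q2, Q3, Q5, Q6, Q10}.
Not covered: Q4, Q7, Q8, Q9, Q11, Q12 — 6 segments.

6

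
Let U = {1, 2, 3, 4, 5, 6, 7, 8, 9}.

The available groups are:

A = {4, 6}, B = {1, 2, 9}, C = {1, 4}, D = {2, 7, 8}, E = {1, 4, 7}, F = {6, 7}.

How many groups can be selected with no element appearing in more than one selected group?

A, B are pairwise disjoint (A={4,6}; B={1,2,9}).
Every remaining group overlaps one of these, and no 3 of the listed groups are pairwise disjoint, so 2 is the maximum.

2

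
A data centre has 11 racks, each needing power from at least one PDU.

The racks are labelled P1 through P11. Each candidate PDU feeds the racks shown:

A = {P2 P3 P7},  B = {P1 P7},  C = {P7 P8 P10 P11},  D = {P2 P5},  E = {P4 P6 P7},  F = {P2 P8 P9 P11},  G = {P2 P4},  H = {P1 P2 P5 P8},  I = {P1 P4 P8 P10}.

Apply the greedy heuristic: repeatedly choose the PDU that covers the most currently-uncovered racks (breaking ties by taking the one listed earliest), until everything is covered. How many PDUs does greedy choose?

Greedy: pick C (covers 4 new) → pick H (covers 3 new) → pick E (covers 2 new) → pick A (covers 1 new) → pick F (covers 1 new). Total picks: 5.

5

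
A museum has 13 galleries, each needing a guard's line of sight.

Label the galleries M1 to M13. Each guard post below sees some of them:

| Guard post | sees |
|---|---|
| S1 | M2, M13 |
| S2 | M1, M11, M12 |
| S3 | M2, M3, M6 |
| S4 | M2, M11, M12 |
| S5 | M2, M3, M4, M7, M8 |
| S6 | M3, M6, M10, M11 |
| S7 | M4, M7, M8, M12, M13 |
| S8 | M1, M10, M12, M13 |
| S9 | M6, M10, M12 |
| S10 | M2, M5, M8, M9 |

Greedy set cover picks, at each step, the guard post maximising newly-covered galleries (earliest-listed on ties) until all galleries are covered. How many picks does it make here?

4

Greedy: pick S5 (covers 5 new) → pick S8 (covers 4 new) → pick S6 (covers 2 new) → pick S10 (covers 2 new). Total picks: 4.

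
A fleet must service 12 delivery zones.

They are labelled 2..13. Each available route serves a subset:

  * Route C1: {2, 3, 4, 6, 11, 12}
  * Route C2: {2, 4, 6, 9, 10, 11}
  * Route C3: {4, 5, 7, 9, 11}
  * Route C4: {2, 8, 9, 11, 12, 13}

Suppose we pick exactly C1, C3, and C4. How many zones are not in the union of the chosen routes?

1

Union of C1, C3, C4 = {2, 3, 4, 5, 6, 7, 8, 9, 11, 12, 13}.
Not covered: 10 — 1 zone.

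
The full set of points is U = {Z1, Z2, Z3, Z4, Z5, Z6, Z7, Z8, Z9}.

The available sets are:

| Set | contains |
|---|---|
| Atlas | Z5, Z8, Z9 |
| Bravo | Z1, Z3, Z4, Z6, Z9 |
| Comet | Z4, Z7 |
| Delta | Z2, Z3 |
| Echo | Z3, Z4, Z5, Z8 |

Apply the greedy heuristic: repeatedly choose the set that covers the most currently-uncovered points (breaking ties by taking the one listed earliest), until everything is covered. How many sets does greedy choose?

Greedy: pick Bravo (covers 5 new) → pick Atlas (covers 2 new) → pick Comet (covers 1 new) → pick Delta (covers 1 new). Total picks: 4.

4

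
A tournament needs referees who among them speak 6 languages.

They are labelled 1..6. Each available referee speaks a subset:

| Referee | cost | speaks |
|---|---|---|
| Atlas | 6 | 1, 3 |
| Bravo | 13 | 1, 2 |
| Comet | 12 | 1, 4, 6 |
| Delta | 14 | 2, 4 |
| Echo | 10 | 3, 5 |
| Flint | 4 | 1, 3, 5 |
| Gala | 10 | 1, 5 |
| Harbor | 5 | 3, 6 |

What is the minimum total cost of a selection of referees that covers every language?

23

Delta, Flint, Harbor together cover every language (Delta ∪ Flint ∪ Harbor = {1, 2, 3, 4, 5, 6}); total cost 14 + 4 + 5 = 23.
No covering selection has total cost below 23.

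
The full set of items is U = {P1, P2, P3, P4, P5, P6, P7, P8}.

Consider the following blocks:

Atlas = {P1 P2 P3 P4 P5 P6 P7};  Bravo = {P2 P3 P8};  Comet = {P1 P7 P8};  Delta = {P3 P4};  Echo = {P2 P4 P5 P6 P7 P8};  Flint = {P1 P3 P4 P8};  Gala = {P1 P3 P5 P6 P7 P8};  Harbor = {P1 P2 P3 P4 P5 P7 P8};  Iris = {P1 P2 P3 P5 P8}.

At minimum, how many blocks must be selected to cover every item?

2

Take {Echo, Iris}. Their union is {P1, P2, P3, P4, P5, P6, P7, P8}, which is all 8 items.
No single block has all 8 items (the largest, Atlas, has 7), so 2 is optimal.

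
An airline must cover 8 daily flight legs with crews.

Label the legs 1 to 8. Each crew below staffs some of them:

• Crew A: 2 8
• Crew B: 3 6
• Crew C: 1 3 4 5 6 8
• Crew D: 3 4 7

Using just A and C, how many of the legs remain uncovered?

1

Union of A, C = {1, 2, 3, 4, 5, 6, 8}.
Not covered: 7 — 1 leg.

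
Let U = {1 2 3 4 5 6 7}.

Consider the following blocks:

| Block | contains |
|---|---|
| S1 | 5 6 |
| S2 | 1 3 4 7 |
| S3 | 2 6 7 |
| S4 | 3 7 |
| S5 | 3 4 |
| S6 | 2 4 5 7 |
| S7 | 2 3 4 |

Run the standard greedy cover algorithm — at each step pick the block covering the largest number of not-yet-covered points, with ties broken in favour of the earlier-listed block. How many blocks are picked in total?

3

Greedy: pick S2 (covers 4 new) → pick S1 (covers 2 new) → pick S3 (covers 1 new). Total picks: 3.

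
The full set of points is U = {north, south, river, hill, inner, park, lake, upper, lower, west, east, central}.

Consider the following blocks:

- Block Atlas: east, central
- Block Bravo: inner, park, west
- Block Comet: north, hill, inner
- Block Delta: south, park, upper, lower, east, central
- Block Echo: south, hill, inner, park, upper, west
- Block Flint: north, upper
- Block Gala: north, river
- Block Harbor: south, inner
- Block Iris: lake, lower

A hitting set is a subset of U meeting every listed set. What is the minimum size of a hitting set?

The 4 points {north, inner, lower, central} hit every block.
The blocks Atlas, Gala, Harbor, Iris are pairwise disjoint, so any hitting set needs a separate point for each — at least 4. Hence 4 is optimal.

4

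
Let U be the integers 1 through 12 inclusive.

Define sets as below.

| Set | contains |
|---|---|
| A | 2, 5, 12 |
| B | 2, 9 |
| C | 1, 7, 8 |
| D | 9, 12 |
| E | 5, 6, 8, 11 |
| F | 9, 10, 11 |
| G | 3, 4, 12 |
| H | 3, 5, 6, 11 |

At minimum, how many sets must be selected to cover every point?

5

Take {B, C, F, G, H}. Their union is {1, 2, 3, 4, 5, 6, 7, 8, 9, 10, 11, 12}, which is all 12 points.
No 4 of the 8 sets cover everything (all 70 combinations miss at least one point), so 5 is optimal.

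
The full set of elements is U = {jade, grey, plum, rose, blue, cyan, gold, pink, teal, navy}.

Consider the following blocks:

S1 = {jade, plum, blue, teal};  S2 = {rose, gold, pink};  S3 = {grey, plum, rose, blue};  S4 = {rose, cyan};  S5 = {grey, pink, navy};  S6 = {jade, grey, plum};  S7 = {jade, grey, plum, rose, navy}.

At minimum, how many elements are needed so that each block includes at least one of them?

The 3 elements {grey, rose, teal} hit every block.
The blocks S1, S4, S5 are pairwise disjoint, so any hitting set needs a separate element for each — at least 3. Hence 3 is optimal.

3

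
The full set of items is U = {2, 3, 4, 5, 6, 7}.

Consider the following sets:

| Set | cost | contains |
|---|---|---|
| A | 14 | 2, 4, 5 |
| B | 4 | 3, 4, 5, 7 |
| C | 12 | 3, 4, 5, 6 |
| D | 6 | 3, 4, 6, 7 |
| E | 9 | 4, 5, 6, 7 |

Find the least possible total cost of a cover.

A, D together cover every item (A ∪ D = {2, 3, 4, 5, 6, 7}); total cost 14 + 6 = 20.
The greedy pick B, D, A costs 24; no covering selection beats 20.

20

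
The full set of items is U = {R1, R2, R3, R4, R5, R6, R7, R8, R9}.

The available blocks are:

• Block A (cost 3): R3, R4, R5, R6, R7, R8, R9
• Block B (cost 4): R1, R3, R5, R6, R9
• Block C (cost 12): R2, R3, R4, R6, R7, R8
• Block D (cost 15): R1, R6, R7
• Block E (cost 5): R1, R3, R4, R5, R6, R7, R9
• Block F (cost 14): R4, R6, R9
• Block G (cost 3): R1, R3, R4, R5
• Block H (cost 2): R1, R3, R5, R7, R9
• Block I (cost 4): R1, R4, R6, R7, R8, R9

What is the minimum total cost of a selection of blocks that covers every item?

C, H together cover every item (C ∪ H = {R1, R2, R3, R4, R5, R6, R7, R8, R9}); total cost 12 + 2 = 14.
The greedy pick H, A, C costs 17; no covering selection beats 14.

14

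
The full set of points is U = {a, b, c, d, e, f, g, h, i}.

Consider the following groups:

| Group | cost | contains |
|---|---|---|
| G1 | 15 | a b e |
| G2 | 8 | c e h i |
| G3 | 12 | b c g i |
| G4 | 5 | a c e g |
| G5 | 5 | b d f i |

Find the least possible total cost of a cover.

G2, G4, G5 together cover every point (G2 ∪ G4 ∪ G5 = {a, b, c, d, e, f, g, h, i}); total cost 8 + 5 + 5 = 18.
No covering selection has total cost below 18.

18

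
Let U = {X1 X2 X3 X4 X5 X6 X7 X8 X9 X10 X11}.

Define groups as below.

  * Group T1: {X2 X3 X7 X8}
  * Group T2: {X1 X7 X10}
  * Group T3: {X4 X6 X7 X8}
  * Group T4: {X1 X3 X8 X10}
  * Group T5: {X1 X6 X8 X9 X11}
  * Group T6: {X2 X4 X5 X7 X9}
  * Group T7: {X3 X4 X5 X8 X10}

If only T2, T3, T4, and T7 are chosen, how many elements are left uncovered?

Union of T2, T3, T4, T7 = {X1, X3, X4, X5, X6, X7, X8, X10}.
Not covered: X2, X9, X11 — 3 elements.

3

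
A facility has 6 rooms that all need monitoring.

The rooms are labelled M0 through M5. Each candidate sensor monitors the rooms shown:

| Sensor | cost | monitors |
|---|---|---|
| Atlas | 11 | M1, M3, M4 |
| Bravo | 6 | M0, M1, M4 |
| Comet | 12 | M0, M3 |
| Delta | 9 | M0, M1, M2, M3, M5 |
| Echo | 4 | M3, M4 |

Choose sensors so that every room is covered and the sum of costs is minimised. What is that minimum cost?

Delta, Echo together cover every room (Delta ∪ Echo = {M0, M1, M2, M3, M4, M5}); total cost 9 + 4 = 13.
No covering selection has total cost below 13.

13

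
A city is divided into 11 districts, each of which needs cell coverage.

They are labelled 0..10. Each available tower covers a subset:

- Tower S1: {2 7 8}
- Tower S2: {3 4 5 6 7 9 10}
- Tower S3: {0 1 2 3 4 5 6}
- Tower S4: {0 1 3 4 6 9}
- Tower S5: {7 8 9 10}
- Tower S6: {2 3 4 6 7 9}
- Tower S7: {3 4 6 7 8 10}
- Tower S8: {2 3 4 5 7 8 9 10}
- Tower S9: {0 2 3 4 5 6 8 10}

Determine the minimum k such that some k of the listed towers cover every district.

S3 and S5 together: S3 ∪ S5 = {0, 1, 2, 3, 4, 5, 6, 7, 8, 9, 10} — every district is covered.
No single tower has all 11 districts (the largest, S8, has 8), so 2 is optimal.

2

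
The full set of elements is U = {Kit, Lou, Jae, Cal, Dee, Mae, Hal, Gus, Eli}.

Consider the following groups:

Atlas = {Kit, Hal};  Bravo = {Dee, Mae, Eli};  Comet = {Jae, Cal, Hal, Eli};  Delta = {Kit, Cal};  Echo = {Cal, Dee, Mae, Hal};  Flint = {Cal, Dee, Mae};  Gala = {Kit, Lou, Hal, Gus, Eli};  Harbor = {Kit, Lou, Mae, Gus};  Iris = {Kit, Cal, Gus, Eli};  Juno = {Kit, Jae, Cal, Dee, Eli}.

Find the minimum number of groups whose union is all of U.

3

Take {Comet, Echo, Harbor}. Their union is {Kit, Lou, Jae, Cal, Dee, Mae, Hal, Gus, Eli}, which is all 9 elements.
No 2 of the 10 groups cover everything (all 45 combinations miss at least one element), so 3 is optimal.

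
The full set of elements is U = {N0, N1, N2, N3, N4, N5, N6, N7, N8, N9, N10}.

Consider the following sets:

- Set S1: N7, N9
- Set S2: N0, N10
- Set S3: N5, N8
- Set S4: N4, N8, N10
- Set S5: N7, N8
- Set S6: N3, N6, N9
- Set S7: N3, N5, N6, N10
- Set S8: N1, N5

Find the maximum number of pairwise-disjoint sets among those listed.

4

S2, S5, S6, S8 are pairwise disjoint (S2={N0,N10}; S5={N7,N8}; S6={N3,N6,N9}; S8={N1,N5}).
Every remaining set overlaps one of these, and no 5 of the listed sets are pairwise disjoint, so 4 is the maximum.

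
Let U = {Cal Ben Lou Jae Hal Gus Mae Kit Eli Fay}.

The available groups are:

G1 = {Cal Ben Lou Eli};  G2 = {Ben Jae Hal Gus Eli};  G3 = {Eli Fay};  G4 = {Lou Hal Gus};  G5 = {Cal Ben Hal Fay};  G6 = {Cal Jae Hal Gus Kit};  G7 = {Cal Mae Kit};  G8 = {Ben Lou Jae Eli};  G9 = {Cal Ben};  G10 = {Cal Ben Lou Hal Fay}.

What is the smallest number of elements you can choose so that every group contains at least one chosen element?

3

Take H = {Cal, Gus, Eli}. Each listed group contains at least one of these, so H is a hitting set of size 3.
The groups G3, G4, G9 are pairwise disjoint, so any hitting set needs a separate element for each — at least 3. Hence 3 is optimal.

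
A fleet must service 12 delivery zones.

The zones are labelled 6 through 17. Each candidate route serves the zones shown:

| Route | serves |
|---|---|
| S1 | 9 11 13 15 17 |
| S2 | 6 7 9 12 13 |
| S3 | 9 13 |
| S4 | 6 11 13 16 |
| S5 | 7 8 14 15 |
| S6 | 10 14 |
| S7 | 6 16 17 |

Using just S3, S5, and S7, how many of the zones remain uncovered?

Union of S3, S5, S7 = {6, 7, 8, 9, 13, 14, 15, 16, 17}.
Not covered: 10, 11, 12 — 3 zones.

3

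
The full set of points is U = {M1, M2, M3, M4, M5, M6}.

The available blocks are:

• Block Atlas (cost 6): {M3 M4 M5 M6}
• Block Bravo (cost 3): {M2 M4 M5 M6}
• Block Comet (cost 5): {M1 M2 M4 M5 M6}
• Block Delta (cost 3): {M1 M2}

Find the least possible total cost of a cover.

Atlas, Delta together cover every point (Atlas ∪ Delta = {M1, M2, M3, M4, M5, M6}); total cost 6 + 3 = 9.
The greedy pick Bravo, Delta, Atlas costs 12; no covering selection beats 9.

9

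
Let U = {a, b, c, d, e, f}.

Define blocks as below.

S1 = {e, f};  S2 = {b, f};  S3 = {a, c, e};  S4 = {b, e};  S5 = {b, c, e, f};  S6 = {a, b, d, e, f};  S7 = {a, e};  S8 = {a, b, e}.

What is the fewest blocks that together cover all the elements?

S3 and S6 together: S3 ∪ S6 = {a, b, c, d, e, f} — every element is covered.
No single block has all 6 elements (the largest, S6, has 5), so 2 is optimal.

2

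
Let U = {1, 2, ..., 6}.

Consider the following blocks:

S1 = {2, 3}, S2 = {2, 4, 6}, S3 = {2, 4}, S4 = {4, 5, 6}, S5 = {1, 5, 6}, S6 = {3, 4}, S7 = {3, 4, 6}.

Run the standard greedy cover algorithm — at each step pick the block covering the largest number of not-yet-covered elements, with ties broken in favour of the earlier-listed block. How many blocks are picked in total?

3

Greedy: pick S2 (covers 3 new) → pick S5 (covers 2 new) → pick S1 (covers 1 new). Total picks: 3.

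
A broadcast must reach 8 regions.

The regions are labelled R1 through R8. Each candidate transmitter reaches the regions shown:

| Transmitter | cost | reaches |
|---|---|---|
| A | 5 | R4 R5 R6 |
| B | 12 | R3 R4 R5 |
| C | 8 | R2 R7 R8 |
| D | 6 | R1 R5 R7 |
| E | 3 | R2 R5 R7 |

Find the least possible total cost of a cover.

31

A, B, C, D together cover every region (A ∪ B ∪ C ∪ D = {R1, R2, R3, R4, R5, R6, R7, R8}); total cost 5 + 12 + 8 + 6 = 31.
The greedy pick E, A, D, C, B costs 34; no covering selection beats 31.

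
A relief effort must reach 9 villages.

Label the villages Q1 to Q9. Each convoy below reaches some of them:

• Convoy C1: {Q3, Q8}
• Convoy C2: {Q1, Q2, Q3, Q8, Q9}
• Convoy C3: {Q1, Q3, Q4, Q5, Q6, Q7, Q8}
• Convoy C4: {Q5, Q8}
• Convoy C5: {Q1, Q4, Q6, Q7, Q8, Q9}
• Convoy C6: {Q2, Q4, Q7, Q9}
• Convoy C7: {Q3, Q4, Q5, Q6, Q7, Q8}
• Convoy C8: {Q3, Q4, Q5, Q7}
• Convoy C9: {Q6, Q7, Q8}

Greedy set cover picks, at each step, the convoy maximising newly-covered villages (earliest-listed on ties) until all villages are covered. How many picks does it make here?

Greedy: pick C3 (covers 7 new) → pick C2 (covers 2 new). Total picks: 2.

2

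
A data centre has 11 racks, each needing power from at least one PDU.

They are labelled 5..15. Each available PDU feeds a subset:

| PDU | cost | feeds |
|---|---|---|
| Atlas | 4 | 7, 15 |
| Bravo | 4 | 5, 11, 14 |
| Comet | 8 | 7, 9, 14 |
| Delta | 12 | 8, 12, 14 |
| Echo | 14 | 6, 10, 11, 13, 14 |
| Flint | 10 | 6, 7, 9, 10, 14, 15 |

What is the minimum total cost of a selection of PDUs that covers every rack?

40

Bravo, Delta, Echo, Flint together cover every rack (Bravo ∪ Delta ∪ Echo ∪ Flint = {5, 6, 7, 8, 9, 10, 11, 12, 13, 14, 15}); total cost 4 + 12 + 14 + 10 = 40.
The greedy pick Bravo, Atlas, Flint, Delta, Echo costs 44; no covering selection beats 40.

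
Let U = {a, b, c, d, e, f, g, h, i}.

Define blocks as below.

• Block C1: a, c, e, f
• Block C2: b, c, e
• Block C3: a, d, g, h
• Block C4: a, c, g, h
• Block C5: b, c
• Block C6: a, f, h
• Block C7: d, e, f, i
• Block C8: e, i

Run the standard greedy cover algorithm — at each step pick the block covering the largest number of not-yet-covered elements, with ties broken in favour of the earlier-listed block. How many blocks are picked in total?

4

Greedy: pick C1 (covers 4 new) → pick C3 (covers 3 new) → pick C2 (covers 1 new) → pick C7 (covers 1 new). Total picks: 4.
(The true minimum cover uses only 3 blocks, so greedy is not optimal here.)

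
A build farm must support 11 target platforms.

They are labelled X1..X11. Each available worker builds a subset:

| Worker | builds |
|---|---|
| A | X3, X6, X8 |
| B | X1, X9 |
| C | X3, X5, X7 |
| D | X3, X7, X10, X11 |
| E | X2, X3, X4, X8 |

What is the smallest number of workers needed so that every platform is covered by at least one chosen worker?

Take {A, B, C, D, E}. Their union is {X1, X2, X3, X4, X5, X6, X7, X8, X9, X10, X11}, which is all 11 platforms.
No 4 of the 5 workers cover everything (all 5 combinations miss at least one platform), so 5 is optimal.

5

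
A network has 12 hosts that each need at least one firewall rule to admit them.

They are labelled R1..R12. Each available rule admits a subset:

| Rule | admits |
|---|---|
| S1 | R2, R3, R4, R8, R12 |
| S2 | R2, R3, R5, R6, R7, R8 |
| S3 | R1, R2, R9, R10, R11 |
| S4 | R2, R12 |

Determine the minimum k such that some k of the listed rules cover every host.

S1 and S2 and S3 together: S1 ∪ S2 ∪ S3 = {R1, R2, R3, R4, R5, R6, R7, R8, R9, R10, R11, R12} — every host is covered.
Only S3 contains R1, so S3 is forced; the remaining 7 hosts need at least 2 more rules (each remaining rule adds at most 5) — so at least 3 rules are needed, and 3 is optimal.

3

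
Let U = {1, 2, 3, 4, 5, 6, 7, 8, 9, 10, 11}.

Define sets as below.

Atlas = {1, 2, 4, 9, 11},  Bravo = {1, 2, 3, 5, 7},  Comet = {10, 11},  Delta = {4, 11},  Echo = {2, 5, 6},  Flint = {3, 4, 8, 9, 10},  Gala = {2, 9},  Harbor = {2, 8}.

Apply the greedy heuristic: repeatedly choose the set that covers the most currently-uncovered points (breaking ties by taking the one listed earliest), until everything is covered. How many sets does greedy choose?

4

Greedy: pick Atlas (covers 5 new) → pick Bravo (covers 3 new) → pick Flint (covers 2 new) → pick Echo (covers 1 new). Total picks: 4.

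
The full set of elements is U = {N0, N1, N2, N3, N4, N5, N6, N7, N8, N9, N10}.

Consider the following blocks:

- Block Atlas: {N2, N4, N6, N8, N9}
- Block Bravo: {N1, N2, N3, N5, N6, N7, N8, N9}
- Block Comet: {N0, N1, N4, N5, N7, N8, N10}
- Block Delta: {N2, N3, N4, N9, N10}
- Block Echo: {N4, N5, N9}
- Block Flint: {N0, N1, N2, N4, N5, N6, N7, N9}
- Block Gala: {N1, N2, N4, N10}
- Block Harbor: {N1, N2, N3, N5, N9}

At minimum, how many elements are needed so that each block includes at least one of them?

2

H = {N4, N9} meets every block (each contains at least one member of H), and |H| = 2.
No single element lies in every block, so at least 2 are needed and 2 is optimal.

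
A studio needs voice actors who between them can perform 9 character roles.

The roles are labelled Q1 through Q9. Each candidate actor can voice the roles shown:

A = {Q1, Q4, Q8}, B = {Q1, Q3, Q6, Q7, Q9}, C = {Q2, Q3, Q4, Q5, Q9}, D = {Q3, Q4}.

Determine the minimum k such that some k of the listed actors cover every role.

3

A and B and C together: A ∪ B ∪ C = {Q1, Q2, Q3, Q4, Q5, Q6, Q7, Q8, Q9} — every role is covered.
Only C contains Q2, so C is forced; the remaining 4 roles need at least 2 more actors (each remaining actor adds at most 3) — so at least 3 actors are needed, and 3 is optimal.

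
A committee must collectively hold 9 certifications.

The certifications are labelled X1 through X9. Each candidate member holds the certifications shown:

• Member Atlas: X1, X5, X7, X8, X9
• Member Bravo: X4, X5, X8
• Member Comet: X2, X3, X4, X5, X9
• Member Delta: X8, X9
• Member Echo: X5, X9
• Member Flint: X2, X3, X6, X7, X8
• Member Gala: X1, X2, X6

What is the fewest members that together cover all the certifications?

Atlas and Comet and Gala together: Atlas ∪ Comet ∪ Gala = {X1, X2, X3, X4, X5, X6, X7, X8, X9} — every certification is covered.
No 2 of the 7 members cover everything (all 21 combinations miss at least one certification), so 3 is optimal.

3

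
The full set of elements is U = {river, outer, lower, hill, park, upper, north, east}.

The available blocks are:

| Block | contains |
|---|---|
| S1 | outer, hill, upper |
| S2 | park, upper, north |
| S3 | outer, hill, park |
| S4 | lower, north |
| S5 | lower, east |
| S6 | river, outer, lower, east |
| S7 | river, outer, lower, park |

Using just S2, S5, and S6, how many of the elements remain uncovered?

Union of S2, S5, S6 = {river, outer, lower, park, upper, north, east}.
Not covered: hill — 1 element.

1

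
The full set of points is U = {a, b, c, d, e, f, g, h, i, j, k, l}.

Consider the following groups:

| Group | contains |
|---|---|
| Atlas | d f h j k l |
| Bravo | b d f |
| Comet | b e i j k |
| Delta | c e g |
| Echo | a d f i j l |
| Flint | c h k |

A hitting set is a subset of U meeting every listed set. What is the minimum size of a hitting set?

T = {d, g, k} meets every group (each contains at least one member of T), and |T| = 3.
No choice of 2 points meets every group, so 3 is the minimum.

3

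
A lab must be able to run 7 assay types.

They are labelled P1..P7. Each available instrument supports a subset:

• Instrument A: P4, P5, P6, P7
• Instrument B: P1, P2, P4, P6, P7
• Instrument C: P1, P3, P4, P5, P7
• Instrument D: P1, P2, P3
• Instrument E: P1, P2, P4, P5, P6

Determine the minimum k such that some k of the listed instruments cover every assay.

Take {A, D}. Their union is {P1, P2, P3, P4, P5, P6, P7}, which is all 7 assays.
No single instrument has all 7 assays (the largest, B, has 5), so 2 is optimal.

2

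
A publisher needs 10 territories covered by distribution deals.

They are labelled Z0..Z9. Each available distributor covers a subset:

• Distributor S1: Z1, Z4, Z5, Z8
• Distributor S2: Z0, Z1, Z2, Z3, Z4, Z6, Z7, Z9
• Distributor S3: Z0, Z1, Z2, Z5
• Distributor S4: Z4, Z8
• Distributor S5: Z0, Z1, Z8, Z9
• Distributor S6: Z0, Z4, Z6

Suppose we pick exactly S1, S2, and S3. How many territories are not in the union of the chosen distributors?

0

Union of S1, S2, S3 = {Z0, Z1, Z2, Z3, Z4, Z5, Z6, Z7, Z8, Z9} — that's every territory, so 0 are uncovered.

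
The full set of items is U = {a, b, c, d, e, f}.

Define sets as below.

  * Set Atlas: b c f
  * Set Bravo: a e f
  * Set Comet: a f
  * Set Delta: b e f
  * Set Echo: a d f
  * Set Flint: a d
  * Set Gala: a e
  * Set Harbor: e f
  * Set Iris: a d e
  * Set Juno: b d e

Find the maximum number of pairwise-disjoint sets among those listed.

2

Delta, Flint are pairwise disjoint (Delta={b,e,f}; Flint={a,d}).
Every remaining set overlaps one of these, and no 3 of the listed sets are pairwise disjoint, so 2 is the maximum.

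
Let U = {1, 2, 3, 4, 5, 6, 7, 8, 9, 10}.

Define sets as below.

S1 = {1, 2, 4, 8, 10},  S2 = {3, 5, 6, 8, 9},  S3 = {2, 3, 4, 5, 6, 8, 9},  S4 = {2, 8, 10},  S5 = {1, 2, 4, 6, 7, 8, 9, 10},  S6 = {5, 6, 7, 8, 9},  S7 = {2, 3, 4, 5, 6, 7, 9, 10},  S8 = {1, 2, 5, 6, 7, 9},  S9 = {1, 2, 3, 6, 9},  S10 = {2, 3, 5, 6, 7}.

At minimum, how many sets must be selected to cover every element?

2

S1 and S7 cover everything between them: the union {1, 2, 3, 4, 5, 6, 7, 8, 9, 10} is all of U.
No single set has all 10 elements (the largest, S5, has 8), so 2 is optimal.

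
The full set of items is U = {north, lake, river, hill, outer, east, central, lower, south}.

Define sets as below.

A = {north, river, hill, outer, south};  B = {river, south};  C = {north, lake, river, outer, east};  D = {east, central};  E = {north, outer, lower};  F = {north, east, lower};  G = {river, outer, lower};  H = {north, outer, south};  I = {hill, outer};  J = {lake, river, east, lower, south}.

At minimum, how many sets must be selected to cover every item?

A, D, and J cover everything between them: the union {north, lake, river, hill, outer, east, central, lower, south} is all of U.
Only D contains central, so D is forced; the remaining 7 items need at least 2 more sets (each remaining set adds at most 5) — so at least 3 sets are needed, and 3 is optimal.

3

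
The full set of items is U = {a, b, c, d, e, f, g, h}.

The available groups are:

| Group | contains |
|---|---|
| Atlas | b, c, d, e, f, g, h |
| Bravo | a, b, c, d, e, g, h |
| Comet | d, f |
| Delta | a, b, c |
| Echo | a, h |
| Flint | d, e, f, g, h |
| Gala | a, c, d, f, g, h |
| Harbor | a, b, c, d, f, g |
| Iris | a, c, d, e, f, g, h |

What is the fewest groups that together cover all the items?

2

Atlas and Iris cover everything between them: the union {a, b, c, d, e, f, g, h} is all of U.
No single group has all 8 items (the largest, Atlas, has 7), so 2 is optimal.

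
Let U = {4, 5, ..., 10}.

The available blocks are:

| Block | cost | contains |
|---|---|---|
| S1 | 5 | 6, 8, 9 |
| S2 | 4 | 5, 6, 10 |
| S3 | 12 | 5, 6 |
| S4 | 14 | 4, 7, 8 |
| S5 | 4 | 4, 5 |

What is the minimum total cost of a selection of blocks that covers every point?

S1, S2, S4 together cover every point (S1 ∪ S2 ∪ S4 = {4, 5, 6, 7, 8, 9, 10}); total cost 5 + 4 + 14 = 23.
The greedy pick S2, S1, S5, S4 costs 27; no covering selection beats 23.

23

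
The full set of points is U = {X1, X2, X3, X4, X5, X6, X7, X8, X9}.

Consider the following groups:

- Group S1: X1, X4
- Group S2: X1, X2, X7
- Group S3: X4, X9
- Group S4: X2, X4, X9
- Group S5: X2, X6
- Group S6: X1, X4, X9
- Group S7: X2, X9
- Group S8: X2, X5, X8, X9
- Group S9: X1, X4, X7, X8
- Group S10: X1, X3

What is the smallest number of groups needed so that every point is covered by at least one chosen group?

S5 and S8 and S9 and S10 together: S5 ∪ S8 ∪ S9 ∪ S10 = {X1, X2, X3, X4, X5, X6, X7, X8, X9} — every point is covered.
No 3 of the 10 groups cover everything (all 120 combinations miss at least one point), so 4 is optimal.

4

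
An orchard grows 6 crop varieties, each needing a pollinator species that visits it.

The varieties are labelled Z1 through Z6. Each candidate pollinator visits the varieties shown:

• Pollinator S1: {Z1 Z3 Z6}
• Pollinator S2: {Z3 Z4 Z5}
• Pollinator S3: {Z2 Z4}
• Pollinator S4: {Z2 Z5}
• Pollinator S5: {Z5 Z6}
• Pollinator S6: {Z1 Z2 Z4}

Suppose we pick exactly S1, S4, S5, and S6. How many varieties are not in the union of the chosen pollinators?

Union of S1, S4, S5, S6 = {Z1, Z2, Z3, Z4, Z5, Z6} — that's every variety, so 0 are uncovered.

0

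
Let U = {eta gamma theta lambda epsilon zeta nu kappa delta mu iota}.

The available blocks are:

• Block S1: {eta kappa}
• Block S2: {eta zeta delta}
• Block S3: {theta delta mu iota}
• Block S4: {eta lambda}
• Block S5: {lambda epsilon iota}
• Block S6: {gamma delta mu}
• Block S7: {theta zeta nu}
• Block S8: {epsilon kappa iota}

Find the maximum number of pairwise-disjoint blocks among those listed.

4

S1, S5, S6, S7 are pairwise disjoint (S1={eta,kappa}; S5={lambda,epsilon,iota}; S6={gamma,delta,mu}; S7={theta,zeta,nu}).
Every remaining block overlaps one of these, and no 5 of the listed blocks are pairwise disjoint, so 4 is the maximum.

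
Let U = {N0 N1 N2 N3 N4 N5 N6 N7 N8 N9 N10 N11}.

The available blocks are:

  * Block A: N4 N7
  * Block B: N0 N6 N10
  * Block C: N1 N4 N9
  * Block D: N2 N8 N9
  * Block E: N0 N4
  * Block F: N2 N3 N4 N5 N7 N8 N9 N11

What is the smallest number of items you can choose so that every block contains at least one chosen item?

3

Take H = {N0, N2, N4}. Each listed block contains at least one of these, so H is a hitting set of size 3.
The blocks A, B, D are pairwise disjoint, so any hitting set needs a separate item for each — at least 3. Hence 3 is optimal.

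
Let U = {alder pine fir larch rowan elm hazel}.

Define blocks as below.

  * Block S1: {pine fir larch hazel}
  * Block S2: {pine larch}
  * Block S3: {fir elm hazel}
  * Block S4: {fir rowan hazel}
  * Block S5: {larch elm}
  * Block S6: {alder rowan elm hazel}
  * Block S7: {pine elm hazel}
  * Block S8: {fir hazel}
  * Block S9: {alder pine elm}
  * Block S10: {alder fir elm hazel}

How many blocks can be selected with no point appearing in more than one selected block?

2

S4, S5 are pairwise disjoint (S4={fir,rowan,hazel}; S5={larch,elm}).
Every remaining block overlaps one of these, and no 3 of the listed blocks are pairwise disjoint, so 2 is the maximum.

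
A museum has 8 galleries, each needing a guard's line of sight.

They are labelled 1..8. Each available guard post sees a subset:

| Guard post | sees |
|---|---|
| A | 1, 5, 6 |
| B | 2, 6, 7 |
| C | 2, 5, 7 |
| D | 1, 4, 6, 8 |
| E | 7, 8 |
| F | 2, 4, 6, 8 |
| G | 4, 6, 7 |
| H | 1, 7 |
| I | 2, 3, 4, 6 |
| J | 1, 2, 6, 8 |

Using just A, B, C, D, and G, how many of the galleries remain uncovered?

Union of A, B, C, D, G = {1, 2, 4, 5, 6, 7, 8}.
Not covered: 3 — 1 gallery.

1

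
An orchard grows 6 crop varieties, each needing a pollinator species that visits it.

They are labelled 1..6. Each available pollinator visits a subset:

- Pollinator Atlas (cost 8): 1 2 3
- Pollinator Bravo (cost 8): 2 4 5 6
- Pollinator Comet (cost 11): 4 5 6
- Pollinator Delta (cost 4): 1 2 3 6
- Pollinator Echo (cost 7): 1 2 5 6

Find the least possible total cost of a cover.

12

Bravo, Delta together cover every variety (Bravo ∪ Delta = {1, 2, 3, 4, 5, 6}); total cost 8 + 4 = 12.
No covering selection has total cost below 12.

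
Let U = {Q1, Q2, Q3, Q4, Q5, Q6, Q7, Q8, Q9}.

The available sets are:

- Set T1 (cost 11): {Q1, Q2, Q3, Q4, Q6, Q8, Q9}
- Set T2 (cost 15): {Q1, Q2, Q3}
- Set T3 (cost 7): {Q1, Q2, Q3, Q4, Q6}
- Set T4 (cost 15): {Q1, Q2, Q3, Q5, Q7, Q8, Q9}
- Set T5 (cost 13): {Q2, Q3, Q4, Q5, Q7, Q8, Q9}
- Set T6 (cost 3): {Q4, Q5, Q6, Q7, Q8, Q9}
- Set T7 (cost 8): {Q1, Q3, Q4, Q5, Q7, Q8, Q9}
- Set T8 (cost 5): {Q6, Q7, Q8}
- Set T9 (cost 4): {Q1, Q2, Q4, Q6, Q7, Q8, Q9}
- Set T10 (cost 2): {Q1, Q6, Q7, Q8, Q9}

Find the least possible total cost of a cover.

10

T3, T6 together cover every item (T3 ∪ T6 = {Q1, Q2, Q3, Q4, Q5, Q6, Q7, Q8, Q9}); total cost 7 + 3 = 10.
The greedy pick T10, T6, T3 costs 12; no covering selection beats 10.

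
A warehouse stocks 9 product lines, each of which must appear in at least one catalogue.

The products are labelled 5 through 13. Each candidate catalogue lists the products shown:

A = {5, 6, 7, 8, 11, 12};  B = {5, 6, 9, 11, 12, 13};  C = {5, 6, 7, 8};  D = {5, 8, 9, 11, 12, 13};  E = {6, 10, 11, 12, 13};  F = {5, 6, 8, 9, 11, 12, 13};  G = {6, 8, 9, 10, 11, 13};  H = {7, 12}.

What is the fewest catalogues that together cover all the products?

Take {A, G}. Their union is {5, 6, 7, 8, 9, 10, 11, 12, 13}, which is all 9 products.
No single catalogue has all 9 products (the largest, F, has 7), so 2 is optimal.

2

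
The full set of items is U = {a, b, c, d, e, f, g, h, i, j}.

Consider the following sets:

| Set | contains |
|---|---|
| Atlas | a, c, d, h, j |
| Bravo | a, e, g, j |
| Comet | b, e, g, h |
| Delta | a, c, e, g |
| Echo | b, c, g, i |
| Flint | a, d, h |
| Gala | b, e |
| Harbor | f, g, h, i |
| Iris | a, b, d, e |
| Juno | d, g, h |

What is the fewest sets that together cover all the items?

Atlas, Comet, and Harbor cover everything between them: the union {a, b, c, d, e, f, g, h, i, j} is all of U.
Only Harbor contains f, so Harbor is forced; the remaining 6 items need at least 2 more sets (each remaining set adds at most 4) — so at least 3 sets are needed, and 3 is optimal.

3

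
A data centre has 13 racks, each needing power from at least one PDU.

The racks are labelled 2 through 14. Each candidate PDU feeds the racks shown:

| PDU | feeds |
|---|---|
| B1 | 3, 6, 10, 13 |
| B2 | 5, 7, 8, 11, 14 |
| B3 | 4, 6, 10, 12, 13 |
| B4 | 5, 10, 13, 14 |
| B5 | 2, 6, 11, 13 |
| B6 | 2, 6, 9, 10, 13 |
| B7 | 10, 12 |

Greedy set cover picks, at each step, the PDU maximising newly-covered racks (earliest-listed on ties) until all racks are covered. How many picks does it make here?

Greedy: pick B2 (covers 5 new) → pick B3 (covers 5 new) → pick B6 (covers 2 new) → pick B1 (covers 1 new). Total picks: 4.

4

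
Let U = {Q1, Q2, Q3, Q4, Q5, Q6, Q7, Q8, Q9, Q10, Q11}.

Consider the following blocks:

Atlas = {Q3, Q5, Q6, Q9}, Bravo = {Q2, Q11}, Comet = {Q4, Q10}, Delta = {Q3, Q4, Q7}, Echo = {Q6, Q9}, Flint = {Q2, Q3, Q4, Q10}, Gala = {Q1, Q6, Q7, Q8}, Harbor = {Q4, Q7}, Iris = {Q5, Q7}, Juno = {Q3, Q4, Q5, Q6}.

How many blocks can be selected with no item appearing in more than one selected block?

Bravo, Comet, Echo, Iris are pairwise disjoint (Bravo={Q2,Q11}; Comet={Q4,Q10}; Echo={Q6,Q9}; Iris={Q5,Q7}).
Every remaining block overlaps one of these, and no 5 of the listed blocks are pairwise disjoint, so 4 is the maximum.

4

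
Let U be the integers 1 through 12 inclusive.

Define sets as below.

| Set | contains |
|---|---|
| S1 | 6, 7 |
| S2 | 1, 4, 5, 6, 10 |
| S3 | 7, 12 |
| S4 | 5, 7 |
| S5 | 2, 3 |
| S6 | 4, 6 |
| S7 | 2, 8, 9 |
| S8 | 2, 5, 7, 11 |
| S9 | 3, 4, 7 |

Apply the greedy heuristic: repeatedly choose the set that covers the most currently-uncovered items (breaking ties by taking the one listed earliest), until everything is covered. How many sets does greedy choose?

Greedy: pick S2 (covers 5 new) → pick S7 (covers 3 new) → pick S3 (covers 2 new) → pick S5 (covers 1 new) → pick S8 (covers 1 new). Total picks: 5.

5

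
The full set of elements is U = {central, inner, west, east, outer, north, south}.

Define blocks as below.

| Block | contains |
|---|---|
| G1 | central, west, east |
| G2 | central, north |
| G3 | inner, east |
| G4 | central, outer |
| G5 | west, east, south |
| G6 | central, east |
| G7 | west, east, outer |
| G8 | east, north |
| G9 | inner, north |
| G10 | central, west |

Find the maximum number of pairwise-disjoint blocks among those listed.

G4, G5, G9 are pairwise disjoint (G4={central,outer}; G5={west,east,south}; G9={inner,north}).
Every remaining block overlaps one of these, and no 4 of the listed blocks are pairwise disjoint, so 3 is the maximum.

3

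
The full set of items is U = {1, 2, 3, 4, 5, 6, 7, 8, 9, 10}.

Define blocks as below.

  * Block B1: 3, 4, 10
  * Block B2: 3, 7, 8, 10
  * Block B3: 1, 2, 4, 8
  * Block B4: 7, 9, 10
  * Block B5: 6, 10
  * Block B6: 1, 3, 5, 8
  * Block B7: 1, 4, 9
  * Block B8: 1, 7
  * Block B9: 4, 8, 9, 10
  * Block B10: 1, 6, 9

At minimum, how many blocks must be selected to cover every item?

Take {B2, B3, B6, B10}. Their union is {1, 2, 3, 4, 5, 6, 7, 8, 9, 10}, which is all 10 items.
No 3 of the 10 blocks cover everything (all 120 combinations miss at least one item), so 4 is optimal.

4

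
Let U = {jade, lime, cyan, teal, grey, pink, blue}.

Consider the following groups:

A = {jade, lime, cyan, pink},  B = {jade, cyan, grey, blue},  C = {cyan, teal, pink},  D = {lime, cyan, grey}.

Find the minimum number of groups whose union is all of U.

3

A, B, and C cover everything between them: the union {jade, lime, cyan, teal, grey, pink, blue} is all of U.
Only C contains teal, so C is forced; the remaining 4 points need at least 2 more groups (each remaining group adds at most 3) — so at least 3 groups are needed, and 3 is optimal.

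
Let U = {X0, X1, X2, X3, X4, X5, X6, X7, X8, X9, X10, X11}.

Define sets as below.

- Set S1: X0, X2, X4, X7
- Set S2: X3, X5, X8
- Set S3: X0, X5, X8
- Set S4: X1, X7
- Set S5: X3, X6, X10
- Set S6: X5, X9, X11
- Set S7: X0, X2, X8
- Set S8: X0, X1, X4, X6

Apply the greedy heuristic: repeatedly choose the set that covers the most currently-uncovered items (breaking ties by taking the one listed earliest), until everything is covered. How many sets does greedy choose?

5

Greedy: pick S1 (covers 4 new) → pick S2 (covers 3 new) → pick S5 (covers 2 new) → pick S6 (covers 2 new) → pick S4 (covers 1 new). Total picks: 5.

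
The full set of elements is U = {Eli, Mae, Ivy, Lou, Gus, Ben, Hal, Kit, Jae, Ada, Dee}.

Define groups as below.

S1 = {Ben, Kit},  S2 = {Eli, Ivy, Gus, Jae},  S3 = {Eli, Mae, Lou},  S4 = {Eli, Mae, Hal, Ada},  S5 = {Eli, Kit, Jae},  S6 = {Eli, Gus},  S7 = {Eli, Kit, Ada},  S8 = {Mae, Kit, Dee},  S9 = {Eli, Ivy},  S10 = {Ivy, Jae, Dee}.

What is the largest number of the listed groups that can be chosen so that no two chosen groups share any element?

S1, S3, S10 are pairwise disjoint (S1={Ben,Kit}; S3={Eli,Mae,Lou}; S10={Ivy,Jae,Dee}).
Every remaining group overlaps one of these, and no 4 of the listed groups are pairwise disjoint, so 3 is the maximum.

3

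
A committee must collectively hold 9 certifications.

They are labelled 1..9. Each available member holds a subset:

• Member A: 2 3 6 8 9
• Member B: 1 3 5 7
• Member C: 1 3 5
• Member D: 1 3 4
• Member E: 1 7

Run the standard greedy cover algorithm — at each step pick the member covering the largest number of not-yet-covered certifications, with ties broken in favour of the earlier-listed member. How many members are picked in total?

3

Greedy: pick A (covers 5 new) → pick B (covers 3 new) → pick D (covers 1 new). Total picks: 3.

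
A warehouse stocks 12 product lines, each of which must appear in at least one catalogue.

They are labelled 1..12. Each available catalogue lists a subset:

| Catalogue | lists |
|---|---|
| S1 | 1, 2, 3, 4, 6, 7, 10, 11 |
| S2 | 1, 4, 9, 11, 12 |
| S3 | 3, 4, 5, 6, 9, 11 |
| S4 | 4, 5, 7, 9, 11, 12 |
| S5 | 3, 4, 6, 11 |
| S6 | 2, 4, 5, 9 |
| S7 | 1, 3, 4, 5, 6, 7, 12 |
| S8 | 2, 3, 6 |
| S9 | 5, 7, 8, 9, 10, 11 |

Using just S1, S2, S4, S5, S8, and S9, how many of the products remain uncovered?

0

Union of S1, S2, S4, S5, S8, S9 = {1, 2, 3, 4, 5, 6, 7, 8, 9, 10, 11, 12} — that's every product, so 0 are uncovered.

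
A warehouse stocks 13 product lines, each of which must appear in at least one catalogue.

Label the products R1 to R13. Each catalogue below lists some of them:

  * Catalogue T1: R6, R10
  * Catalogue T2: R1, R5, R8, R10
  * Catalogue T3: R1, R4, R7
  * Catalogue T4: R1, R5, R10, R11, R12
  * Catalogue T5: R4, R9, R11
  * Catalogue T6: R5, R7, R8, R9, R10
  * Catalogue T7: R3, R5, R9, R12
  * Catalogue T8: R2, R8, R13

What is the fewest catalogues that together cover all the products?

T1 and T3 and T5 and T7 and T8 together: T1 ∪ T3 ∪ T5 ∪ T7 ∪ T8 = {R1, R2, R3, R4, R5, R6, R7, R8, R9, R10, R11, R12, R13} — every product is covered.
No 4 of the 8 catalogues cover everything (all 70 combinations miss at least one product), so 5 is optimal.

5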